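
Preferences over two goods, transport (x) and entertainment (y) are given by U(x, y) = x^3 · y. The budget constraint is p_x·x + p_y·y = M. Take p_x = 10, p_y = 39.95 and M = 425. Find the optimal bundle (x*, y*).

MU_x/MU_y = (3·y)/(x); tangency sets this equal to p_x/p_y.
Rearranging, p_y·y = (1/3)·p_x·x. Substituting into the budget gives p_x·x·(1 + (1/3)) = M.
Demand: x*(p_x,p_y,M) = 0.75·M/p_x and y* = 0.25·M/p_y.
At p_x=10, p_y=39.95, M=425: x* = 0.75·425/10 = 31.875, y* = 2.6596.

x* = 31.875, y* = 2.6596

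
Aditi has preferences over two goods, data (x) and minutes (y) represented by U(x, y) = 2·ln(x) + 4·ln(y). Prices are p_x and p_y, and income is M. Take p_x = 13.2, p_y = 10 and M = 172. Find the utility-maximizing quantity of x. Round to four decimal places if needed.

MU_x/MU_y = (2·y)/(4·x); tangency sets this equal to p_x/p_y.
Rearranging, p_y·y = 2·p_x·x. Substituting into the budget gives p_x·x·(1 + 2) = M.
Demand: x*(p_x,p_y,M) = 1/3·M/p_x and y* = 2/3·M/p_y.
At p_x=13.2, p_y=10, M=172: x* = 1/3·172/13.2 = 4.3434.

x* = 4.3434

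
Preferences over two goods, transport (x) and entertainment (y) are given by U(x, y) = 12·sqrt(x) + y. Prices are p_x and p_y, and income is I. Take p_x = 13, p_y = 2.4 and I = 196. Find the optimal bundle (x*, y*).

MU_x = 6/√x, MU_y = 1. Tangency: 6/√x = p_x/p_y.
Thus x* = (6·p_y/p_x)² — independent of I — with the rest of income spent on y.
Plugging in: x* = (6·2.4/13)² = 1.227, y* = 75.0205.

x* = 1.227, y* = 75.0205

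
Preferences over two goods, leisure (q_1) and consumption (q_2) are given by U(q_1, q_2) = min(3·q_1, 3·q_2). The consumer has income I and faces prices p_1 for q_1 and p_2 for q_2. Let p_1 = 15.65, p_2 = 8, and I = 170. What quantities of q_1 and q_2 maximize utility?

q_1* = 7.1882, q_2* = 7.1882

Demand: q_1*(p_1,p_2,I) = 3·I/(3·p_1 + 3·p_2), q_2* = 3·I/(3·p_1 + 3·p_2).
Here 3·15.65 + 3·8 = 70.95, giving q_1* = 7.1882 and q_2* = 7.1882.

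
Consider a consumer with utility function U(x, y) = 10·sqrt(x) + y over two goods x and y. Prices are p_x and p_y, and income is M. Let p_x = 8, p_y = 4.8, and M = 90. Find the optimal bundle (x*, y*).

Set MRS = p_x/p_y: 5·x^(−1/2) = p_x/p_y.
Thus x* = (5·p_y/p_x)² — independent of M — with the rest of income spent on y.
Plugging in: x* = (5·4.8/8)² = 9, y* = 3.75.

x* = 9, y* = 3.75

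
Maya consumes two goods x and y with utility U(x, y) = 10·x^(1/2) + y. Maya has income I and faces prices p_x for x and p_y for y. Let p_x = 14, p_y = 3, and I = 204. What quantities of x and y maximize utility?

Plugging in: x* = (5·3/14)² = 1.148, y* = 62.6429.

x* = 1.148, y* = 62.6429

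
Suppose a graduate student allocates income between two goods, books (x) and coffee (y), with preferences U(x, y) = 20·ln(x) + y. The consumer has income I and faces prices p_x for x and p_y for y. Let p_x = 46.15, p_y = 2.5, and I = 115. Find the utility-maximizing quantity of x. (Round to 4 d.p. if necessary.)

MU_x = 20/x, MU_y = 1. Tangency: 20/x = p_x/p_y.
So x*(p_x,p_y) = 20·p_y/p_x, independent of income; and y* = (I − 20·p_y)/p_y.
At the given prices: x* = 20·2.5/46.15 = 1.0834.

x* = 1.0834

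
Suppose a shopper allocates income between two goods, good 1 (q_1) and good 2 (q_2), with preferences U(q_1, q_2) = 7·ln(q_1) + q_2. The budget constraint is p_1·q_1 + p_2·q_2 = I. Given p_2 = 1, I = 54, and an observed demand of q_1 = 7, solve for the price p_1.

Set MRS = p_1/p_2: (7/q_1)/1 = p_1/p_2.
So q_1*(p_1,p_2) = 7·p_2/p_1, independent of income; and q_2* = (I − 7·p_2)/p_2.
Set q_1* = 7 in the demand function and solve for p_1: p_1 = 1.

p_1 = 1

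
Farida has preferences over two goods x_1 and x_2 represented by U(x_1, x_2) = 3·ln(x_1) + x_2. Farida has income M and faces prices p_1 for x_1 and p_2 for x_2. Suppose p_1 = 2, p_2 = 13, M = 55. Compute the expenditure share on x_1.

share on x_1 = 0.7091

MU_x_1 = 3/x_1, MU_x_2 = 1. Tangency: 3/x_1 = p_1/p_2.
So x_1*(p_1,p_2) = 3·p_2/p_1, independent of income; and x_2* = (M − 3·p_2)/p_2.
At the given prices: x_1* = 3·13/2 = 19.5, and x_2* = 1.2308.
Expenditure on x_1: 2·19.5 = 39; share = 0.7091.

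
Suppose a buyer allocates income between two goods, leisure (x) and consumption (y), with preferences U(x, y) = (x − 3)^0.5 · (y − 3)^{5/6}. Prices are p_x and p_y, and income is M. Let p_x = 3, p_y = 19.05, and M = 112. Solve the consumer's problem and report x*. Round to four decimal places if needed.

Let x' = x−3, y' = y−3. MRS = (3/5)·y'/x' = p_x/p_y.
After buying the subsistence bundle (3, 3), a share 0.375 of the remaining income goes to x: x* = 3 + 0.375·(M − 3p_x − 3p_y)/p_x.
Discretionary income = 112 − 3·3 − 3·19.05 = 45.85; x* = 3 + 0.375·45.85/3 = 8.7312.

x* = 8.7312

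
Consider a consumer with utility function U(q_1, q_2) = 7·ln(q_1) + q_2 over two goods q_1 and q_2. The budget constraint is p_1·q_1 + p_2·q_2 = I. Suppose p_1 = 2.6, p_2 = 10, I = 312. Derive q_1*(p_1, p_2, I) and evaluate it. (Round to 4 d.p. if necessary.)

q_1* = 26.9231

MU_q_1 = 7/q_1, MU_q_2 = 1. Tangency: 7/q_1 = p_1/p_2.
So q_1*(p_1,p_2) = 7·p_2/p_1, independent of income; and q_2* = (I − 7·p_2)/p_2.
At the given prices: q_1* = 7·10/2.6 = 26.9231.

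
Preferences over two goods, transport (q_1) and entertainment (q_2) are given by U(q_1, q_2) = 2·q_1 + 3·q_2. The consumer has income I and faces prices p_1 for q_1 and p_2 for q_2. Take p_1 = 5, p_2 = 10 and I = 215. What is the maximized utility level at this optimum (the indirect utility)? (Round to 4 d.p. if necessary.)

q_1 gives more utility per dollar, so spend all income on q_1: q_1* = I/p_1, q_2* = 0.
Numerically: q_1* = 43, q_2* = 0.
Utility at the optimum: U(43, 0) = 86.

V = 86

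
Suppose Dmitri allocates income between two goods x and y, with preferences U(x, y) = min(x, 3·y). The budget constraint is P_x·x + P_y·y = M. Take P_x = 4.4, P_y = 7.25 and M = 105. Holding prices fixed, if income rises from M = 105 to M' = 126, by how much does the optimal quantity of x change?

Δx* = 3.0807

Leontief preferences: the optimum is at the kink where x/3 = y/1, i.e. y = (1/3)·x.
Budget: P_x·x + P_y·(1/3)·x = M, so (3·P_x + P_y)·x = 3·M.
Demand: x*(P_x,P_y,M) = 3·M/(3·P_x + P_y), y* = M/(3·P_x + P_y).
Here 3·4.4 + 7.25 = 20.45, giving x* = 15.4034.
At M' = 126: x* = 18.4841. Change: 18.4841 − 15.4034 = 3.0807.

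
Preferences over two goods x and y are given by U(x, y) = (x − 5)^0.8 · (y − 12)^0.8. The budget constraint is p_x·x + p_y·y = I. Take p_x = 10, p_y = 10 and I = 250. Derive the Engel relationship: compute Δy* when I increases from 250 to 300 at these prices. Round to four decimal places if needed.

MRS = (y−12)/(x−5). Tangency with p_x/p_y gives y−12 = (p_x/p_y)·(x−5).
After buying the subsistence bundle (5, 12), a share 0.5 of the remaining income goes to x: x* = 5 + 0.5·(I − 5p_x − 12p_y)/p_x.
Discretionary income = 250 − 5·10 − 12·10 = 80; y* = 12 + 0.5·80/10 = 16.
At I' = 300: y* = 18.5. Change: 18.5 − 16 = 2.5.

Δy* = 2.5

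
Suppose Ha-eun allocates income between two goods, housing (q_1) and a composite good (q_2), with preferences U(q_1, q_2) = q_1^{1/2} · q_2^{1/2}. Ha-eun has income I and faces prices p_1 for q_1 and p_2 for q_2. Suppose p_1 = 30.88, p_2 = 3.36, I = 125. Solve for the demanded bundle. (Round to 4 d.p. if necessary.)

Tangency: MRS = q_2/q_1 = p_1/p_2.
So 0.5·p_2·q_2 = 0.5·p_1·q_1; combined with the budget, a share 0.5 of income goes to q_1.
Demand: q_1*(p_1,p_2,I) = 0.5·I/p_1 and q_2* = 0.5·I/p_2.
At p_1=30.88, p_2=3.36, I=125: q_1* = 0.5·125/30.88 = 2.024, q_2* = 18.6012.

q_1* = 2.024, q_2* = 18.6012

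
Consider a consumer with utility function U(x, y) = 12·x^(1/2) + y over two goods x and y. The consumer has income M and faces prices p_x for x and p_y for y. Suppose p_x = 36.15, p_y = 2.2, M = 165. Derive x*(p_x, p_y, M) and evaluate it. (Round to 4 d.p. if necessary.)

Utility is quasi-linear in y; the FOC for x is 6/√x = p_x/p_y.
Thus x* = (6·p_y/p_x)² — independent of M — with the rest of income spent on y.
Plugging in: x* = (6·2.2/36.15)² = 0.1333.

x* = 0.1333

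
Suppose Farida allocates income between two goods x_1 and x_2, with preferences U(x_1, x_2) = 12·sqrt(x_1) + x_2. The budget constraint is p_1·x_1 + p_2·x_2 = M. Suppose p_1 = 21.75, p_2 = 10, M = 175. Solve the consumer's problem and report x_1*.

x_1* = 7.61

Set MRS = p_1/p_2: 6·x_1^(−1/2) = p_1/p_2.
Thus x_1* = (6·p_2/p_1)² — independent of M — with the rest of income spent on x_2.
Plugging in: x_1* = (6·10/21.75)² = 7.61.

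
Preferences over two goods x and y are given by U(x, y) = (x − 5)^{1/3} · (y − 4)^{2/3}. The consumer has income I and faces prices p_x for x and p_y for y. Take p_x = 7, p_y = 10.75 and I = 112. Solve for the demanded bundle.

x* = 6.619, y* = 6.1085

MRS = (1/2)·(y−4)/(x−5). Tangency with p_x/p_y gives y−4 = 2·(p_x/p_y)·(x−5).
Substituting into the budget: x* = 5 + 1/3·(I − 5·p_x − 4·p_y)/p_x, and y* = 4 + 2/3·(…)/p_y.
Discretionary income = 112 − 5·7 − 4·10.75 = 34; x* = 5 + 1/3·34/7 = 6.619; y* = 4 + 2/3·34/10.75 = 6.1085.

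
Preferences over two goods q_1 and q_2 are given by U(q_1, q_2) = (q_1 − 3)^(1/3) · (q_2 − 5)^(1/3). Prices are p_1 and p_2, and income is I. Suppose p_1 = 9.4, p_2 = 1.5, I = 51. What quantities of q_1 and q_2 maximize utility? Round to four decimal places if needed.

q_1* = 3.8138, q_2* = 10.1

Discretionary income = 51 − 3·9.4 − 5·1.5 = 15.3; q_1* = 3 + 0.5·15.3/9.4 = 3.8138; q_2* = 5 + 0.5·15.3/1.5 = 10.1.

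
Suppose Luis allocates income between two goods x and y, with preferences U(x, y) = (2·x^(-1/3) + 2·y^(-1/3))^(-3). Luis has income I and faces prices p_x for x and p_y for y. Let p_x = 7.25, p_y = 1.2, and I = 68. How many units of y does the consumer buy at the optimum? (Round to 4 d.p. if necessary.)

y* = 22.0682

MRS = MU_x/MU_y = (y/x)^(4/3). Set equal to p_x/p_y.
Solve for the ratio: y/x = [p_x/p_y]^(0.75).
Substitute y = (y/x)·x into the budget: x* = I/(p_x + p_y·(y/x)).
Numerically y/x = 3.853608, so x* = 68/(7.25 + 1.2·3.853608) = 5.7266 and y* = 3.853608·5.7266 = 22.0682.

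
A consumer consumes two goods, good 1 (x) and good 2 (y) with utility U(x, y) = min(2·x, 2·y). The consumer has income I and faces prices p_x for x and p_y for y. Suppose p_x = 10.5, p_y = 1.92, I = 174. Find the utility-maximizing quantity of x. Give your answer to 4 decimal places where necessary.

Leontief preferences: the optimum is at the kink where x/2 = y/2, i.e. y = x.
Budget: p_x·x + p_y·x = I, so (2·p_x + 2·p_y)·x = 2·I.
Demand: x*(p_x,p_y,I) = 2·I/(2·p_x + 2·p_y), y* = 2·I/(2·p_x + 2·p_y).
Here 2·10.5 + 2·1.92 = 24.84, giving x* = 14.0097.

x* = 14.0097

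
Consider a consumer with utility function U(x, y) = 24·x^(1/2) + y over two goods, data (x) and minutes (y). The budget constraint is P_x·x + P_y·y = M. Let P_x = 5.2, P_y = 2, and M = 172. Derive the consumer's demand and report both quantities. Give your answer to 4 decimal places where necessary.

x* = 21.3018, y* = 30.6154

Set MRS = P_x/P_y: 12·x^(−1/2) = P_x/P_y.
Solve: √x = 12·P_y/P_x, so x*(P_x,P_y) = (12·P_y/P_x)², and y* = (M − P_x·x*)/P_y.
Plugging in: x* = (12·2/5.2)² = 21.3018, y* = 30.6154.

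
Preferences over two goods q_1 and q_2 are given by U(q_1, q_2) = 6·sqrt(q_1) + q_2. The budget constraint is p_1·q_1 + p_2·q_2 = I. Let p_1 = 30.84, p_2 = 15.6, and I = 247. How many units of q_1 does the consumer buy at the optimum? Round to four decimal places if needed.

Utility is quasi-linear in q_2; the FOC for q_1 is 3/√q_1 = p_1/p_2.
Thus q_1* = (3·p_2/p_1)² — independent of I — with the rest of income spent on q_2.
Plugging in: q_1* = (3·15.6/30.84)² = 2.3028.

q_1* = 2.3028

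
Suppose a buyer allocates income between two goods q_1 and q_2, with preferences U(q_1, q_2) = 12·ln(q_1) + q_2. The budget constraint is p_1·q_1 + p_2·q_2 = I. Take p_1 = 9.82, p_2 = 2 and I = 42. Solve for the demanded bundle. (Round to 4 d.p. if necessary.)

q_1* = 2.444, q_2* = 9

Set MRS = p_1/p_2: (12/q_1)/1 = p_1/p_2.
So q_1*(p_1,p_2) = 12·p_2/p_1, independent of income; and q_2* = (I − 12·p_2)/p_2.
At the given prices: q_1* = 12·2/9.82 = 2.444, and q_2* = 9.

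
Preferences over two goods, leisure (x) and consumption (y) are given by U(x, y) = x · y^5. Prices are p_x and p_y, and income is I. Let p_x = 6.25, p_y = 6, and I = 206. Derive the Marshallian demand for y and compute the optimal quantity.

y* = 28.6111

Tangency: MRS = (1/5)·y/x = p_x/p_y.
Rearranging, p_y·y = 5·p_x·x. Substituting into the budget gives p_x·x·(1 + 5) = I.
Demand: x*(p_x,p_y,I) = 1/6·I/p_x and y* = 5/6·I/p_y.
At p_x=6.25, p_y=6, I=206: y* = 5/6·206/6 = 28.6111.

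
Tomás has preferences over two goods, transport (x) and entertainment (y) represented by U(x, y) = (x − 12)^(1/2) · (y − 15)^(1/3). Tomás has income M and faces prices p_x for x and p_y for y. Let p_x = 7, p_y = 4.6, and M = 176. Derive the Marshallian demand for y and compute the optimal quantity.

Let x' = x−12, y' = y−15. MRS = (3/2)·y'/x' = p_x/p_y.
Substituting into the budget: x* = 12 + 0.6·(M − 12·p_x − 15·p_y)/p_x, and y* = 15 + 0.4·(…)/p_y.
Discretionary income = 176 − 12·7 − 15·4.6 = 23; y* = 15 + 0.4·23/4.6 = 17.

y* = 17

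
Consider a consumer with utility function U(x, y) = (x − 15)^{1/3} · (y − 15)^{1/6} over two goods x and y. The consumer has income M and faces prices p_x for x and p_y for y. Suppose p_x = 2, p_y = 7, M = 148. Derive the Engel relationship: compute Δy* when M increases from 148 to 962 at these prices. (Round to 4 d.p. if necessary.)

MRS = 2·(y−15)/(x−15). Tangency with p_x/p_y gives y−15 = (1/2)·(p_x/p_y)·(x−15).
After buying the subsistence bundle (15, 15), a share 2/3 of the remaining income goes to x: x* = 15 + 2/3·(M − 15p_x − 15p_y)/p_x.
Discretionary income = 148 − 15·2 − 15·7 = 13; y* = 15 + 1/3·13/7 = 15.619.
At M' = 962: y* = 54.381. Change: 54.381 − 15.619 = 38.7619.

Δy* = 38.7619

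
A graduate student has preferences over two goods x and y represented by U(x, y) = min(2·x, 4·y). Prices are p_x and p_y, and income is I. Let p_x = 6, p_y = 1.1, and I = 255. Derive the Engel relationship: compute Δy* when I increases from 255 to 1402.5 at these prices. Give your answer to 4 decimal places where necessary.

Leontief preferences: the optimum is at the kink where x/4 = y/2, i.e. y = (1/2)·x.
Budget: p_x·x + p_y·(1/2)·x = I, so (4·p_x + 2·p_y)·x = 4·I.
Demand: x*(p_x,p_y,I) = 4·I/(4·p_x + 2·p_y), y* = 2·I/(4·p_x + 2·p_y).
Here 4·6 + 2·1.1 = 26.2, giving y* = 19.4656.
At I' = 1402.5: y* = 107.0611. Change: 107.0611 − 19.4656 = 87.5954.

Δy* = 87.5954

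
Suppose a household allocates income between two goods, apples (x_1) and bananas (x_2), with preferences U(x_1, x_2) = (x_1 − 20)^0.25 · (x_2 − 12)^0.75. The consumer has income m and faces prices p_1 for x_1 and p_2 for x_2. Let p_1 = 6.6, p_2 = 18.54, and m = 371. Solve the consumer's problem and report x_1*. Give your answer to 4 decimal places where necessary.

x_1* = 20.6258

MRS = (1/3)·(x_2−12)/(x_1−20). Tangency with p_1/p_2 gives x_2−12 = 3·(p_1/p_2)·(x_1−20).
Substituting into the budget: x_1* = 20 + 0.25·(m − 20·p_1 − 12·p_2)/p_1, and x_2* = 12 + 0.75·(…)/p_2.
Discretionary income = 371 − 20·6.6 − 12·18.54 = 16.52; x_1* = 20 + 0.25·16.52/6.6 = 20.6258.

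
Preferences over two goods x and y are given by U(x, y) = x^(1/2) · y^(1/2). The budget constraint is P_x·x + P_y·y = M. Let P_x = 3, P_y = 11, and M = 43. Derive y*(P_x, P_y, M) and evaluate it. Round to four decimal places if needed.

The MRS is y/x. Set MRS = P_x/P_y.
Rearranging, P_y·y = P_x·x. Substituting into the budget gives P_x·x·(1 + 1) = M.
Demand: x*(P_x,P_y,M) = 0.5·M/P_x and y* = 0.5·M/P_y.
At P_x=3, P_y=11, M=43: y* = 0.5·43/11 = 1.9545.

y* = 1.9545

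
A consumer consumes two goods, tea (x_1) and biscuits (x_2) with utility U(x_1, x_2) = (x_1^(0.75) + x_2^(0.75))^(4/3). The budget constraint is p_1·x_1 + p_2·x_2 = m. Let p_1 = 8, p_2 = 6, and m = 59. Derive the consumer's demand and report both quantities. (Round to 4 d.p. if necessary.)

x_1* = 2.1882, x_2* = 6.9158

Substitute x_2 = (x_2/x_1)·x_1 into the budget: x_1* = m/(p_1 + p_2·(x_2/x_1)).
Numerically x_2/x_1 = 3.160494, so x_1* = 59/(8 + 6·3.160494) = 2.1882 and x_2* = 3.160494·2.1882 = 6.9158.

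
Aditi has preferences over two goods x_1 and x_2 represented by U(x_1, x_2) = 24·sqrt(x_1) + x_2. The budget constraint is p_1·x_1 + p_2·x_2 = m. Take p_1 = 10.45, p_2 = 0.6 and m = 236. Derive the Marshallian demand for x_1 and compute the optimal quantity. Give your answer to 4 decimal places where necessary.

x_1* = 0.4747

Plugging in: x_1* = (12·0.6/10.45)² = 0.4747.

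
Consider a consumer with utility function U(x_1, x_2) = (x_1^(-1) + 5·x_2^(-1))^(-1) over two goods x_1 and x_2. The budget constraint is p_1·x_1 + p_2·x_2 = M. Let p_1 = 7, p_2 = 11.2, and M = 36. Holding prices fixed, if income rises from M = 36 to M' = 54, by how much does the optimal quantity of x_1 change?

Δx_1* = 0.6717

With the ratio pinned down, the budget gives x_1* = M/(p_1 + p_2·(x_2/x_1)) and x_2* = (x_2/x_1)·x_1*.
Numerically x_2/x_1 = 1.767767, so x_1* = 36/(7 + 11.2·1.767767) = 1.3433.
At M' = 54: x_1* = 2.015. Change: 2.015 − 1.3433 = 0.6717.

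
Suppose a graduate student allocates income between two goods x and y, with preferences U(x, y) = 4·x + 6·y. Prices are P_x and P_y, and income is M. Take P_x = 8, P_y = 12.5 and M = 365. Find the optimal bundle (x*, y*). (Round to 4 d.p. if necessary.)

x gives more utility per dollar, so spend all income on x: x* = M/P_x, y* = 0.
Numerically: x* = 45.625, y* = 0.

x* = 45.625, y* = 0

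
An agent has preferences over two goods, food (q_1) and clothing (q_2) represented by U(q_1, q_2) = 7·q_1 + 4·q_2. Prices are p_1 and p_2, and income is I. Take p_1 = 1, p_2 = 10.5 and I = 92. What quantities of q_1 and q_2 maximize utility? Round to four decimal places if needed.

Linear utility — the consumer picks whichever good has higher MU/price: 7/1 = 7 vs 4/10.5 = 0.381.
q_1 gives more utility per dollar, so spend all income on q_1: q_1* = I/p_1, q_2* = 0.
Numerically: q_1* = 92, q_2* = 0.

q_1* = 92, q_2* = 0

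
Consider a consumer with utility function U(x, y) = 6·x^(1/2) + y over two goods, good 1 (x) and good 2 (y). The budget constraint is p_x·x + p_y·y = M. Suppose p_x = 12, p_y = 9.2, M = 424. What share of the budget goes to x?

MU_x = 3/√x, MU_y = 1. Tangency: 3/√x = p_x/p_y.
Thus x* = (3·p_y/p_x)² — independent of M — with the rest of income spent on y.
Plugging in: x* = (3·9.2/12)² = 5.29, y* = 39.187.
Expenditure on x: 12·5.29 = 63.48; share = 0.1497.

share on x = 0.1497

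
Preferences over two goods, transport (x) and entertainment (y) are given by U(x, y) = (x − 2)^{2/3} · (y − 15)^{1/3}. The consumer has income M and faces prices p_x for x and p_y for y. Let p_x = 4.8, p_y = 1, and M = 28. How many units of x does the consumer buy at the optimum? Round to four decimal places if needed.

x* = 2.4722

This is Cobb-Douglas in (x−2, y−15): tangency gives 2/3·p_y·(y−15) = 1/3·p_x·(x−2).
Substituting into the budget: x* = 2 + 2/3·(M − 2·p_x − 15·p_y)/p_x, and y* = 15 + 1/3·(…)/p_y.
Discretionary income = 28 − 2·4.8 − 15·1 = 3.4; x* = 2 + 2/3·3.4/4.8 = 2.4722.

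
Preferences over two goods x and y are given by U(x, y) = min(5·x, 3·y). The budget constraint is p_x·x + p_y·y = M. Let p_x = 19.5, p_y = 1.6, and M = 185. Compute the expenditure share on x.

share on x = 0.8797

Leontief preferences: the optimum is at the kink where x/3 = y/5, i.e. y = (5/3)·x.
Budget: p_x·x + p_y·(5/3)·x = M, so (3·p_x + 5·p_y)·x = 3·M.
Demand: x*(p_x,p_y,M) = 3·M/(3·p_x + 5·p_y), y* = 5·M/(3·p_x + 5·p_y).
Here 3·19.5 + 5·1.6 = 66.5, giving x* = 8.3459 and y* = 13.9098.
Expenditure on x: 19.5·8.3459 = 162.7444; share = 0.8797.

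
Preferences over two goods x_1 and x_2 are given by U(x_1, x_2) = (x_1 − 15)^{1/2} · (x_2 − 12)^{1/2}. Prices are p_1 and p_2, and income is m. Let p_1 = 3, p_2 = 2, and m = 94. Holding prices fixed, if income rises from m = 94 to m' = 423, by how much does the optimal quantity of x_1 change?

Δx_1* = 54.8333

Let x_1' = x_1−15, x_2' = x_2−12. MRS = x_2'/x_1' = p_1/p_2.
After buying the subsistence bundle (15, 12), a share 0.5 of the remaining income goes to x_1: x_1* = 15 + 0.5·(m − 15p_1 − 12p_2)/p_1.
Discretionary income = 94 − 15·3 − 12·2 = 25; x_1* = 15 + 0.5·25/3 = 19.1667.
At m' = 423: x_1* = 74. Change: 74 − 19.1667 = 54.8333.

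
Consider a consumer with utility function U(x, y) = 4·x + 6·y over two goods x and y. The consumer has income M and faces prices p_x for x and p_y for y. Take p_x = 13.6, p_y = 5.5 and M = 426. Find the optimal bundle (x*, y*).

x* = 0, y* = 77.4545

Linear utility — the consumer picks whichever good has higher MU/price: 4/13.6 = 0.2941 vs 6/5.5 = 1.0909.
y gives more utility per dollar, so spend all income on y: y* = M/p_y, x* = 0.
Numerically: x* = 0, y* = 77.4545.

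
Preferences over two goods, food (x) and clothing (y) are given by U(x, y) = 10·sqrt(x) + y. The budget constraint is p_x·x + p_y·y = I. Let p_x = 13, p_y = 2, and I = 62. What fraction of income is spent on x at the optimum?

Utility is quasi-linear in y; the FOC for x is 5/√x = p_x/p_y.
Solve: √x = 5·p_y/p_x, so x*(p_x,p_y) = (5·p_y/p_x)², and y* = (I − p_x·x*)/p_y.
Plugging in: x* = (5·2/13)² = 0.5917, y* = 27.1538.
Expenditure on x: 13·0.5917 = 7.6923; share = 0.1241.

share on x = 0.1241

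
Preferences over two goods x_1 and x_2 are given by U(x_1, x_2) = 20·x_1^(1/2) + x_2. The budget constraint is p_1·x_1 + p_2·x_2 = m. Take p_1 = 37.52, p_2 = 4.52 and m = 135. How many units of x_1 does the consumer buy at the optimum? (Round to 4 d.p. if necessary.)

x_1* = 1.4513

Utility is quasi-linear in x_2; the FOC for x_1 is 10/√x_1 = p_1/p_2.
Solve: √x_1 = 10·p_2/p_1, so x_1*(p_1,p_2) = (10·p_2/p_1)², and x_2* = (m − p_1·x_1*)/p_2.
Plugging in: x_1* = (10·4.52/37.52)² = 1.4513.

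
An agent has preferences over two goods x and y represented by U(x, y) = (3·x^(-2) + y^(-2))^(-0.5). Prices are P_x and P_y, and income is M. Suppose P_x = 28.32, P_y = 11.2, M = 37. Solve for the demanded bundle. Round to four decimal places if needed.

x* = 0.9512, y* = 0.8985

MU_x ∝ 3·x^(-3), MU_y ∝ y^(-3), so MRS = 3·(y/x)^(3) = P_x/P_y.
Hence y/x = ((1/3)·P_x/P_y)^(1/(3)), i.e. raised to the 1/3 power.
With the ratio pinned down, the budget gives x* = M/(P_x + P_y·(y/x)) and y* = (y/x)·x*.
Numerically y/x = 0.944607, so x* = 37/(28.32 + 11.2·0.944607) = 0.9512 and y* = 0.944607·0.9512 = 0.8985.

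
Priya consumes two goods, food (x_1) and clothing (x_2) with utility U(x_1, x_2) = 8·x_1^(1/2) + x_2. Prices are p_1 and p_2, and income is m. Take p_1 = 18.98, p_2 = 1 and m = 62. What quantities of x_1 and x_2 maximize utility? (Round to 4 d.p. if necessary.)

Set MRS = p_1/p_2: 4·x_1^(−1/2) = p_1/p_2.
Thus x_1* = (4·p_2/p_1)² — independent of m — with the rest of income spent on x_2.
Plugging in: x_1* = (4·1/18.98)² = 0.0444, x_2* = 61.157.

x_1* = 0.0444, x_2* = 61.157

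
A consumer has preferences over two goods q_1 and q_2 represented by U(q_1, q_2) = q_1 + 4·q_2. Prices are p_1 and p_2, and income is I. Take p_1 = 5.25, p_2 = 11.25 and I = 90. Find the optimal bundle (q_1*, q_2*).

Perfect substitutes: compare marginal utility per dollar. 1/p_1 vs 4/p_2 → 0.1905 vs 0.3556.
q_2 gives more utility per dollar, so spend all income on q_2: q_2* = I/p_2, q_1* = 0.
Numerically: q_1* = 0, q_2* = 8.

q_1* = 0, q_2* = 8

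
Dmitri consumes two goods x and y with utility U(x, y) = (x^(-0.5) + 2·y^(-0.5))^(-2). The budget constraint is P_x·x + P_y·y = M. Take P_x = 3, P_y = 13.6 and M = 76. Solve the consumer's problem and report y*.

MU_x ∝ x^(-1.5), MU_y ∝ 2·y^(-1.5), so MRS = (1/2)·(y/x)^(1.5) = P_x/P_y.
Solve for the ratio: y/x = [2·P_x/P_y]^(2/3).
With the ratio pinned down, the budget gives x* = M/(P_x + P_y·(y/x)) and y* = (y/x)·x*.
Numerically y/x = 0.579529, so x* = 76/(3 + 13.6·0.579529) = 6.9843 and y* = 0.579529·6.9843 = 4.0476.

y* = 4.0476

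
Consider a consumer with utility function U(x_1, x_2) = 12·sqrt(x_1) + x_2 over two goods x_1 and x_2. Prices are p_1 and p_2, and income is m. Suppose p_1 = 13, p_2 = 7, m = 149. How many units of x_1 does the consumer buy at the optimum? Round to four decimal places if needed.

Utility is quasi-linear in x_2; the FOC for x_1 is 6/√x_1 = p_1/p_2.
Thus x_1* = (6·p_2/p_1)² — independent of m — with the rest of income spent on x_2.
Plugging in: x_1* = (6·7/13)² = 10.4379.

x_1* = 10.4379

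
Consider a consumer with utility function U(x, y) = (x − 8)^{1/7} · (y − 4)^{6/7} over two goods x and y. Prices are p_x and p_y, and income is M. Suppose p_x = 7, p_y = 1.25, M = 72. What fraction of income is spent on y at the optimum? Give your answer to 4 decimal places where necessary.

This is Cobb-Douglas in (x−8, y−4): tangency gives 1/7·p_y·(y−4) = 6/7·p_x·(x−8).
Substituting into the budget: x* = 8 + 1/7·(M − 8·p_x − 4·p_y)/p_x, and y* = 4 + 6/7·(…)/p_y.
Discretionary income = 72 − 8·7 − 4·1.25 = 11; x* = 8 + 1/7·11/7 = 8.2245; y* = 4 + 6/7·11/1.25 = 11.5429.
Expenditure on y: 1.25·11.5429 = 14.4286; share = 0.2004.

share on y = 0.2004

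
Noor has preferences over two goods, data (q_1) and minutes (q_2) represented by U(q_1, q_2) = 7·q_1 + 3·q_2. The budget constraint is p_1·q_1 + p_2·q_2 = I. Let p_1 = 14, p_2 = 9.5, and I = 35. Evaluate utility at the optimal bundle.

V = 17.5

Linear utility — the consumer picks whichever good has higher MU/price: 7/14 = 0.5 vs 3/9.5 = 0.3158.
q_1 gives more utility per dollar, so spend all income on q_1: q_1* = I/p_1, q_2* = 0.
Numerically: q_1* = 2.5, q_2* = 0.
Utility at the optimum: U(2.5, 0) = 17.5.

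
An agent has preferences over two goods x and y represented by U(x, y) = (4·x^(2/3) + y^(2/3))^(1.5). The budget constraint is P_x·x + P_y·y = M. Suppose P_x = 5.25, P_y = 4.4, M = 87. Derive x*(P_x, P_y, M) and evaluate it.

x* = 16.2108

Numerically y/x = 0.026542, so x* = 87/(5.25 + 4.4·0.026542) = 16.2108.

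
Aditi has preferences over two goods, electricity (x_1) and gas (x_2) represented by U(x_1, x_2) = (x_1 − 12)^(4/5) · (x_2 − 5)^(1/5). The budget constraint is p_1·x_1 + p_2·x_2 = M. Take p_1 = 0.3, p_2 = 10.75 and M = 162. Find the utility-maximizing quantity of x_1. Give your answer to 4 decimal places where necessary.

MRS = 4·(x_2−5)/(x_1−12). Tangency with p_1/p_2 gives x_2−5 = (1/4)·(p_1/p_2)·(x_1−12).
After buying the subsistence bundle (12, 5), a share 0.8 of the remaining income goes to x_1: x_1* = 12 + 0.8·(M − 12p_1 − 5p_2)/p_1.
Discretionary income = 162 − 12·0.3 − 5·10.75 = 104.65; x_1* = 12 + 0.8·104.65/0.3 = 291.0667.

x_1* = 291.0667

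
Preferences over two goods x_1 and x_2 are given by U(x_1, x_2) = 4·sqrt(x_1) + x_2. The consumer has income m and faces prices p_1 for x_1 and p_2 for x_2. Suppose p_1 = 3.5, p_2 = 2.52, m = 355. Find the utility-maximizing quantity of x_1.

MU_x_1 = 2/√x_1, MU_x_2 = 1. Tangency: 2/√x_1 = p_1/p_2.
Solve: √x_1 = 2·p_2/p_1, so x_1*(p_1,p_2) = (2·p_2/p_1)², and x_2* = (m − p_1·x_1*)/p_2.
Plugging in: x_1* = (2·2.52/3.5)² = 2.0736.

x_1* = 2.0736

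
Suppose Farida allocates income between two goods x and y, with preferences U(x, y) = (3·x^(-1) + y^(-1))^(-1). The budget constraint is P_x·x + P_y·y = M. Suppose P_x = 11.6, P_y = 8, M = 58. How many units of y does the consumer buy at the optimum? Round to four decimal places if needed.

MU_x ∝ 3·x^(-2), MU_y ∝ y^(-2), so MRS = 3·(y/x)^(2) = P_x/P_y.
Solve for the ratio: y/x = [(1/3)·P_x/P_y]^(0.5).
Substitute y = (y/x)·x into the budget: x* = M/(P_x + P_y·(y/x)).
Numerically y/x = 0.695222, so x* = 58/(11.6 + 8·0.695222) = 3.3796 and y* = 0.695222·3.3796 = 2.3496.

y* = 2.3496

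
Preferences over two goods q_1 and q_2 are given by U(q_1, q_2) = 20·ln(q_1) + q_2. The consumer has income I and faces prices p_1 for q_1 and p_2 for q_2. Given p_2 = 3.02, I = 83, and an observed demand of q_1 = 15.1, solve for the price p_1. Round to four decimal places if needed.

Set MRS = p_1/p_2: (20/q_1)/1 = p_1/p_2.
So q_1*(p_1,p_2) = 20·p_2/p_1, independent of income; and q_2* = (I − 20·p_2)/p_2.
Set q_1* = 15.1 in the demand function and solve for p_1: p_1 = 4.

p_1 = 4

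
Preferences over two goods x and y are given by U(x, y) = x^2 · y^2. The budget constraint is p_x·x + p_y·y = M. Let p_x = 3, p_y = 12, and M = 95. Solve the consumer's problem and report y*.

y* = 3.9583

Tangency: MRS = y/x = p_x/p_y.
Rearranging, p_y·y = p_x·x. Substituting into the budget gives p_x·x·(1 + 1) = M.
Demand: x*(p_x,p_y,M) = 0.5·M/p_x and y* = 0.5·M/p_y.
At p_x=3, p_y=12, M=95: y* = 0.5·95/12 = 3.9583.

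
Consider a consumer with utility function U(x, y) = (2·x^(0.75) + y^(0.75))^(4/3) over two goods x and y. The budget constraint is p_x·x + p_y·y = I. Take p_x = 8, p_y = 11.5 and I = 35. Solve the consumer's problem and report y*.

y* = 0.0627

From the CES first-order condition, 2·(y/x)^(0.25) = p_x/p_y.
Solve for the ratio: y/x = [(1/2)·p_x/p_y]^(4).
Substitute y = (y/x)·x into the budget: x* = I/(p_x + p_y·(y/x)).
Numerically y/x = 0.014637, so x* = 35/(8 + 11.5·0.014637) = 4.2848 and y* = 0.014637·4.2848 = 0.0627.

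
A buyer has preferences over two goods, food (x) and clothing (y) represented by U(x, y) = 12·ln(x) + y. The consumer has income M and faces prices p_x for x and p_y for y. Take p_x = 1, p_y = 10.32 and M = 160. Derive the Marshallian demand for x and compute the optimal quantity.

x* = 123.84

Set MRS = p_x/p_y: (12/x)/1 = p_x/p_y.
So x*(p_x,p_y) = 12·p_y/p_x, independent of income; and y* = (M − 12·p_y)/p_y.
At the given prices: x* = 12·10.32/1 = 123.84.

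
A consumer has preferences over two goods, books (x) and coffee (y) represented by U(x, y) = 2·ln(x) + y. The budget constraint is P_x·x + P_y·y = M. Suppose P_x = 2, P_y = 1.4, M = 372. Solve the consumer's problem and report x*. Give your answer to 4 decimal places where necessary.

MU_x = 2/x, MU_y = 1. Tangency: 2/x = P_x/P_y.
So x*(P_x,P_y) = 2·P_y/P_x, independent of income; and y* = (M − 2·P_y)/P_y.
At the given prices: x* = 2·1.4/2 = 1.4.

x* = 1.4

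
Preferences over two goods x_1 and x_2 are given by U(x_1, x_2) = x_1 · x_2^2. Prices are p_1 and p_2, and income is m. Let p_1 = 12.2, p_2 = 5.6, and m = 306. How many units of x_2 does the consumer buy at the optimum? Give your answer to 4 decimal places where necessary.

MU_x_1/MU_x_2 = (x_2)/(2·x_1); tangency sets this equal to p_1/p_2.
So p_2·x_2 = 2·p_1·x_1; combined with the budget, a share 1/3 of income goes to x_1.
Demand: x_1*(p_1,p_2,m) = 1/3·m/p_1 and x_2* = 2/3·m/p_2.
At p_1=12.2, p_2=5.6, m=306: x_2* = 2/3·306/5.6 = 36.4286.

x_2* = 36.4286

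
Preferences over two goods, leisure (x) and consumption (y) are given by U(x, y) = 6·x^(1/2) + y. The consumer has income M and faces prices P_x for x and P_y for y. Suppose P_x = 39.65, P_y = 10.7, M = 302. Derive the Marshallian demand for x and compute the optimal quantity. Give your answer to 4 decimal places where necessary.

Set MRS = P_x/P_y: 3·x^(−1/2) = P_x/P_y.
Solve: √x = 3·P_y/P_x, so x*(P_x,P_y) = (3·P_y/P_x)², and y* = (M − P_x·x*)/P_y.
Plugging in: x* = (3·10.7/39.65)² = 0.6554.

x* = 0.6554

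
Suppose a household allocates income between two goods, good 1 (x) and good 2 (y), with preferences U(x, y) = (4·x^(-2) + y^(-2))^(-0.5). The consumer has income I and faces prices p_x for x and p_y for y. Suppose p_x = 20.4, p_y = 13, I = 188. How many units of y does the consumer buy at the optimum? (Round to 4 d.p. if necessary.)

With the ratio pinned down, the budget gives x* = I/(p_x + p_y·(y/x)) and y* = (y/x)·x*.
Numerically y/x = 0.732053, so x* = 188/(20.4 + 13·0.732053) = 6.2841 and y* = 0.732053·6.2841 = 4.6003.

y* = 4.6003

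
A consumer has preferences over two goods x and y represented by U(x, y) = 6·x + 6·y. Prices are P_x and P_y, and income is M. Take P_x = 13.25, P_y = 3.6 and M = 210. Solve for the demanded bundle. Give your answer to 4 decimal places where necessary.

Perfect substitutes: compare marginal utility per dollar. 6/P_x vs 6/P_y → 0.4528 vs 1.6667.
y gives more utility per dollar, so spend all income on y: y* = M/P_y, x* = 0.
Numerically: x* = 0, y* = 58.3333.

x* = 0, y* = 58.3333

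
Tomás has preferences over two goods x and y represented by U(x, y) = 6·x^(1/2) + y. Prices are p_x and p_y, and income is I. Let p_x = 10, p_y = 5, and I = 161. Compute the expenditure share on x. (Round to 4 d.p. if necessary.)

Utility is quasi-linear in y; the FOC for x is 3/√x = p_x/p_y.
Solve: √x = 3·p_y/p_x, so x*(p_x,p_y) = (3·p_y/p_x)², and y* = (I − p_x·x*)/p_y.
Plugging in: x* = (3·5/10)² = 2.25, y* = 27.7.
Expenditure on x: 10·2.25 = 22.5; share = 0.1398.

share on x = 0.1398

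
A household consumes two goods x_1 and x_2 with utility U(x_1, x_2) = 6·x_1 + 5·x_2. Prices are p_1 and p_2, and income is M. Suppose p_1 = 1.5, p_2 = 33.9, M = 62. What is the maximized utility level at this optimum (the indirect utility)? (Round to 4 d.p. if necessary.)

V = 248

Linear utility — the consumer picks whichever good has higher MU/price: 6/1.5 = 4 vs 5/33.9 = 0.1475.
x_1 gives more utility per dollar, so spend all income on x_1: x_1* = M/p_1, x_2* = 0.
Numerically: x_1* = 41.3333, x_2* = 0.
Utility at the optimum: U(41.3333, 0) = 248.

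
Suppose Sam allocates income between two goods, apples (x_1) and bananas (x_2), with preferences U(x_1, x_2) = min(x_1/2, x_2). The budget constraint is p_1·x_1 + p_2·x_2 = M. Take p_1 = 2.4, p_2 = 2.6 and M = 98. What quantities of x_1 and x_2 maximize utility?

x_1* = 26.4865, x_2* = 13.2432

With perfect complements, no substitution: consume in ratio x_1:x_2 = 2:1.
Budget: p_1·x_1 + p_2·(1/2)·x_1 = M, so (2·p_1 + p_2)·x_1 = 2·M.
Demand: x_1*(p_1,p_2,M) = 2·M/(2·p_1 + p_2), x_2* = M/(2·p_1 + p_2).
Here 2·2.4 + 2.6 = 7.4, giving x_1* = 26.4865 and x_2* = 13.2432.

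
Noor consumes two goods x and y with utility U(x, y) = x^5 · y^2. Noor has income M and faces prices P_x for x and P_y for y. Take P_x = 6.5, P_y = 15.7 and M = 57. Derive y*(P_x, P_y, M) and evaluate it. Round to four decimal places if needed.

y* = 1.0373

Demand: x*(P_x,P_y,M) = 5/7·M/P_x and y* = 2/7·M/P_y.
At P_x=6.5, P_y=15.7, M=57: y* = 2/7·57/15.7 = 1.0373.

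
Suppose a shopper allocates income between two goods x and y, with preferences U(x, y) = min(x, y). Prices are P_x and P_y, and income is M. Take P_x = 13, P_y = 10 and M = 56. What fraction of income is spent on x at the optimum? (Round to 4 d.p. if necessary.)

share on x = 0.5652

Leontief preferences: the optimum is at the kink where x/1 = y/1, i.e. y = x.
Budget: P_x·x + P_y·x = M, so (P_x + P_y)·x = M.
Demand: x*(P_x,P_y,M) = M/(P_x + P_y), y* = M/(P_x + P_y).
Here 13 + 10 = 23, giving x* = 2.4348 and y* = 2.4348.
Expenditure on x: 13·2.4348 = 31.6522; share = 0.5652.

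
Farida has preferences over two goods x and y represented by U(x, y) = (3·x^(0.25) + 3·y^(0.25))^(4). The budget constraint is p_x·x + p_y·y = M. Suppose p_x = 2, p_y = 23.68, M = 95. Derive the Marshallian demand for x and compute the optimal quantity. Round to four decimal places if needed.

From the CES first-order condition, (y/x)^(0.75) = p_x/p_y.
Solve for the ratio: y/x = [p_x/p_y]^(4/3).
With the ratio pinned down, the budget gives x* = M/(p_x + p_y·(y/x)) and y* = (y/x)·x*.
Numerically y/x = 0.037056, so x* = 95/(2 + 23.68·0.037056) = 33.0148.

x* = 33.0148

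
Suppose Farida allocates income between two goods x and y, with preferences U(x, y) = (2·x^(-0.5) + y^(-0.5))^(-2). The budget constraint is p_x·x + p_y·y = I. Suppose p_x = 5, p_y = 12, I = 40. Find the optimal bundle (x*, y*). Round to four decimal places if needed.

With the ratio pinned down, the budget gives x* = I/(p_x + p_y·(y/x)) and y* = (y/x)·x*.
Numerically y/x = 0.35143, so x* = 40/(5 + 12·0.35143) = 4.3397 and y* = 0.35143·4.3397 = 1.5251.

x* = 4.3397, y* = 1.5251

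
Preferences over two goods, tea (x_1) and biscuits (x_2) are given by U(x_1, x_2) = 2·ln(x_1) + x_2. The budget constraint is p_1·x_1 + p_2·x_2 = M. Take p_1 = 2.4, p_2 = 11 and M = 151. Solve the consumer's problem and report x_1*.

MU_x_1 = 2/x_1, MU_x_2 = 1. Tangency: 2/x_1 = p_1/p_2.
So x_1*(p_1,p_2) = 2·p_2/p_1, independent of income; and x_2* = (M − 2·p_2)/p_2.
At the given prices: x_1* = 2·11/2.4 = 9.1667.

x_1* = 9.1667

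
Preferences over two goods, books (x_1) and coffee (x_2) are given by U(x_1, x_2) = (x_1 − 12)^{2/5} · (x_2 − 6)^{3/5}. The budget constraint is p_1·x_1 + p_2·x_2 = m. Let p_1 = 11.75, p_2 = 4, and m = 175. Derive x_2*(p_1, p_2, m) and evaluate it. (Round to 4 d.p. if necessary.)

MRS = (2/3)·(x_2−6)/(x_1−12). Tangency with p_1/p_2 gives x_2−6 = (3/2)·(p_1/p_2)·(x_1−12).
After buying the subsistence bundle (12, 6), a share 0.4 of the remaining income goes to x_1: x_1* = 12 + 0.4·(m − 12p_1 − 6p_2)/p_1.
Discretionary income = 175 − 12·11.75 − 6·4 = 10; x_2* = 6 + 0.6·10/4 = 7.5.

x_2* = 7.5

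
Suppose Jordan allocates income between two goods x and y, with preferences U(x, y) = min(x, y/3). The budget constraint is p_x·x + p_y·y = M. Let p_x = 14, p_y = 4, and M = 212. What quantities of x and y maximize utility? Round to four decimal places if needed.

Leontief preferences: the optimum is at the kink where x/1 = y/3, i.e. y = 3·x.
Budget: p_x·x + p_y·3·x = M, so (p_x + 3·p_y)·x = M.
Demand: x*(p_x,p_y,M) = M/(p_x + 3·p_y), y* = 3·M/(p_x + 3·p_y).
Here 14 + 3·4 = 26, giving x* = 8.1538 and y* = 24.4615.

x* = 8.1538, y* = 24.4615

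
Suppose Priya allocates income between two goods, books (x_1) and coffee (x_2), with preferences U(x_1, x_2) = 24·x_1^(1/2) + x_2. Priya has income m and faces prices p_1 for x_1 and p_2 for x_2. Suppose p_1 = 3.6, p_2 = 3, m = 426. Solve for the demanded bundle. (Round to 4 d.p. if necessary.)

x_1* = 100, x_2* = 22

MU_x_1 = 12/√x_1, MU_x_2 = 1. Tangency: 12/√x_1 = p_1/p_2.
Thus x_1* = (12·p_2/p_1)² — independent of m — with the rest of income spent on x_2.
Plugging in: x_1* = (12·3/3.6)² = 100, x_2* = 22.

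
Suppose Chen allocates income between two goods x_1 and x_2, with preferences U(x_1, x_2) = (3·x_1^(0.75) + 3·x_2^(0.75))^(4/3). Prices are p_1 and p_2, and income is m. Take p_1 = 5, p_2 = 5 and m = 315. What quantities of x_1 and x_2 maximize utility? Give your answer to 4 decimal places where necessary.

MRS = MU_x_1/MU_x_2 = (x_2/x_1)^(0.25). Set equal to p_1/p_2.
Hence x_2/x_1 = (p_1/p_2)^(1/(0.25)), i.e. raised to the 4 power.
Substitute x_2 = (x_2/x_1)·x_1 into the budget: x_1* = m/(p_1 + p_2·(x_2/x_1)).
Numerically x_2/x_1 = 1, so x_1* = 315/(5 + 5·1) = 31.5 and x_2* = 1·31.5 = 31.5.

x_1* = 31.5, x_2* = 31.5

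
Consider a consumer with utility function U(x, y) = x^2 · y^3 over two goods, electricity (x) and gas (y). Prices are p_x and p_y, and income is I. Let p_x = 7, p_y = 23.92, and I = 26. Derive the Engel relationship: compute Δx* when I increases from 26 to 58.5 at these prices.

Δx* = 1.8571

MU_x/MU_y = (2·y)/(3·x); tangency sets this equal to p_x/p_y.
So 2·p_y·y = 3·p_x·x; combined with the budget, a share 0.4 of income goes to x.
Demand: x*(p_x,p_y,I) = 0.4·I/p_x and y* = 0.6·I/p_y.
At p_x=7, p_y=23.92, I=26: x* = 0.4·26/7 = 1.4857.
At I' = 58.5: x* = 3.3429. Change: 3.3429 − 1.4857 = 1.8571.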